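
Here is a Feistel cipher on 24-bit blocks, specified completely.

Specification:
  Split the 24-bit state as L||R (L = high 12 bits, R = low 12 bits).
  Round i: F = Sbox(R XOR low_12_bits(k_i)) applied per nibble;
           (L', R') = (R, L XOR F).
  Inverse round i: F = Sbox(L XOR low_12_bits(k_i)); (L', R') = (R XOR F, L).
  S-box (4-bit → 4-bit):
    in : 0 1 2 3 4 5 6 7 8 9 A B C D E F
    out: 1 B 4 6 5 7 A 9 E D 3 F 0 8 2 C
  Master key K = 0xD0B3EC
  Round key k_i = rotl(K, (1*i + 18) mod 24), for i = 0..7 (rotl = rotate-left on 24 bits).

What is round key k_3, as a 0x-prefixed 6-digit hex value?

0x9A167D

K = 0xD0B3EC
k_0 = rotl(K, (1*0+18) mod 24) = rotl(K, 18) = 0xB342CF
k_1 = rotl(K, (1*1+18) mod 24) = rotl(K, 19) = 0x66859F
k_2 = rotl(K, (1*2+18) mod 24) = rotl(K, 20) = 0xCD0B3E
k_3 = rotl(K, (1*3+18) mod 24) = rotl(K, 21) = 0x9A167D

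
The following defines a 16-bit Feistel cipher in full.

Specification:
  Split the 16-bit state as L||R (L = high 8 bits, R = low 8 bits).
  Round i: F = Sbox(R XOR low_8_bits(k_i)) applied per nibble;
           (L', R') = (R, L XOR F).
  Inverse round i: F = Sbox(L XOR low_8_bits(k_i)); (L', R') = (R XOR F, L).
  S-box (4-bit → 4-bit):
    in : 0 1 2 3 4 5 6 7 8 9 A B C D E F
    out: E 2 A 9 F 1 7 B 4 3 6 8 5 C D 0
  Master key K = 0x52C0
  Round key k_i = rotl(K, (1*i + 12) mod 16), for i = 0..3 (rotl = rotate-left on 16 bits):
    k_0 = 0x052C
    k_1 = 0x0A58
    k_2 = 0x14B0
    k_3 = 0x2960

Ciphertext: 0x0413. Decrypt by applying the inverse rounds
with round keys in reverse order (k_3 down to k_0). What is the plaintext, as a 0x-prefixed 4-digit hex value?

s_0 = ciphertext = 0x0413
s_1 = InvRound(s_0, k_3) = 0x6C04
s_2 = InvRound(s_1, k_2) = 0xC16C
s_3 = InvRound(s_2, k_1) = 0x5FC1
s_4 = InvRound(s_3, k_0) = 0x785F

0x785F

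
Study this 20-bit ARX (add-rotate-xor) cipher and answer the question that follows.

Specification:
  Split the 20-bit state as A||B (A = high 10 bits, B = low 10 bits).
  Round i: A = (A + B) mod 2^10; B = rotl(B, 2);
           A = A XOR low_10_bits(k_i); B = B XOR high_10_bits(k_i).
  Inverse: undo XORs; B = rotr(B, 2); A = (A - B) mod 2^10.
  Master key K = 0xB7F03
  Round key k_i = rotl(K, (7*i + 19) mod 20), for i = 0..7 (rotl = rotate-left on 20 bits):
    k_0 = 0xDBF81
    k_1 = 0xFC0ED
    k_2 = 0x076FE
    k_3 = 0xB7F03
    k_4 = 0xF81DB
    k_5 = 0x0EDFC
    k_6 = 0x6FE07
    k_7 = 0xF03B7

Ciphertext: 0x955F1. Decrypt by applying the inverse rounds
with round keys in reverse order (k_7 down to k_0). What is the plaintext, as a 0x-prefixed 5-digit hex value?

0xE3567

s_0 = ciphertext = 0x955F1
s_1 = InvRound(s_0, k_7) = 0x1598C
s_2 = InvRound(s_1, k_6) = 0xD170C
s_3 = InvRound(s_2, k_5) = 0xBB3CD
s_4 = InvRound(s_3, k_4) = 0x8B10B
s_5 = InvRound(s_4, k_3) = 0x0E8F5
s_6 = InvRound(s_5, k_2) = 0xA283A
s_7 = InvRound(s_6, k_1) = 0xDD6F2
s_8 = InvRound(s_7, k_0) = 0xE3567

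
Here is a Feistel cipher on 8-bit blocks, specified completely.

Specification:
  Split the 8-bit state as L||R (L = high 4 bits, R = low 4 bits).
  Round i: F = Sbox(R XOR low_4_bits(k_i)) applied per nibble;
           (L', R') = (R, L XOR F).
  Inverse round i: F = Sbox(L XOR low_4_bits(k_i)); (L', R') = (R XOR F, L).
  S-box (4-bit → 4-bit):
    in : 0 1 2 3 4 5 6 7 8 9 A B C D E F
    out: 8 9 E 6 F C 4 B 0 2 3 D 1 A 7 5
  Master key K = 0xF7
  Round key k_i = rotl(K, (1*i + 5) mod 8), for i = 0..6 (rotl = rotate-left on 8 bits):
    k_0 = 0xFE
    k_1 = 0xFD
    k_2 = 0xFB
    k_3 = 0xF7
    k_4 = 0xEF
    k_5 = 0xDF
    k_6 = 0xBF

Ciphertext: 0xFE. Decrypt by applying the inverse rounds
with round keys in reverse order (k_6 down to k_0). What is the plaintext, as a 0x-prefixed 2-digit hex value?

s_0 = ciphertext = 0xFE
s_1 = InvRound(s_0, k_6) = 0x6F
s_2 = InvRound(s_1, k_5) = 0xD6
s_3 = InvRound(s_2, k_4) = 0x8D
s_4 = InvRound(s_3, k_3) = 0x88
s_5 = InvRound(s_4, k_2) = 0xE8
s_6 = InvRound(s_5, k_1) = 0xEE
s_7 = InvRound(s_6, k_0) = 0x6E

0x6E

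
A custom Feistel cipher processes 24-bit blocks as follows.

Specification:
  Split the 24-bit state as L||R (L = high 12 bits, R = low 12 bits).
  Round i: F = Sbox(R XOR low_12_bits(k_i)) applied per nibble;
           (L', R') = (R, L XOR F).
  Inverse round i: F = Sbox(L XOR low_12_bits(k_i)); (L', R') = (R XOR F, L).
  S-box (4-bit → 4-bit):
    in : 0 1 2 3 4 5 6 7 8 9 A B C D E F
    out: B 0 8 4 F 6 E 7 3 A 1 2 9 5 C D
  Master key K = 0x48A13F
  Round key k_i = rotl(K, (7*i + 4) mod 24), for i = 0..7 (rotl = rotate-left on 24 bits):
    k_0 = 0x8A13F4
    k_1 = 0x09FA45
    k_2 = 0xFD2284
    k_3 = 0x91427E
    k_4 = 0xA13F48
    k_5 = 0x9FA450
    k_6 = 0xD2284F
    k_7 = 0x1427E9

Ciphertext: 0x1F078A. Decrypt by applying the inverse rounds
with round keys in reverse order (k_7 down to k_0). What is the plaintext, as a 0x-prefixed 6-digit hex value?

0x8FA570

s_0 = ciphertext = 0x1F078A
s_1 = InvRound(s_0, k_7) = 0x9801F0
s_2 = InvRound(s_1, k_6) = 0x16D980
s_3 = InvRound(s_2, k_5) = 0xFC516D
s_4 = InvRound(s_3, k_4) = 0xA58FC5
s_5 = InvRound(s_4, k_3) = 0xC4BA58
s_6 = InvRound(s_5, k_2) = 0x6C5C4B
s_7 = InvRound(s_6, k_1) = 0x5706C5
s_8 = InvRound(s_7, k_0) = 0x8FA570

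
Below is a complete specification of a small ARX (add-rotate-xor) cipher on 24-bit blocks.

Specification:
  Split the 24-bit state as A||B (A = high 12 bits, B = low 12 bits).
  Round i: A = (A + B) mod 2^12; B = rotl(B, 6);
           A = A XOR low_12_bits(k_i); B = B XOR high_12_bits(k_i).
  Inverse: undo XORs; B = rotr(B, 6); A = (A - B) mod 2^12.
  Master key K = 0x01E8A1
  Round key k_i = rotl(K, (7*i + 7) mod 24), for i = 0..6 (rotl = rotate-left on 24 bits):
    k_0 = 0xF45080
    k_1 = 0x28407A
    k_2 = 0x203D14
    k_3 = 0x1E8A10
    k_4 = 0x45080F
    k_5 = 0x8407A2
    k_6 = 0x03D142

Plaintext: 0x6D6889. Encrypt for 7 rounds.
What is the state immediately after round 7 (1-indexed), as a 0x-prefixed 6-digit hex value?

s_0 = plaintext = 0x6D6889
s_1 = Round(s_0, k_0) = 0xFDFD27
s_2 = Round(s_1, k_1) = 0xD7CB70
s_3 = Round(s_2, k_2) = 0x5F8E2E
s_4 = Round(s_3, k_3) = 0xE36A50
s_5 = Round(s_4, k_4) = 0x089079
s_6 = Round(s_5, k_5) = 0x6A0601
s_7 = Round(s_6, k_6) = 0xDE3065

0xDE3065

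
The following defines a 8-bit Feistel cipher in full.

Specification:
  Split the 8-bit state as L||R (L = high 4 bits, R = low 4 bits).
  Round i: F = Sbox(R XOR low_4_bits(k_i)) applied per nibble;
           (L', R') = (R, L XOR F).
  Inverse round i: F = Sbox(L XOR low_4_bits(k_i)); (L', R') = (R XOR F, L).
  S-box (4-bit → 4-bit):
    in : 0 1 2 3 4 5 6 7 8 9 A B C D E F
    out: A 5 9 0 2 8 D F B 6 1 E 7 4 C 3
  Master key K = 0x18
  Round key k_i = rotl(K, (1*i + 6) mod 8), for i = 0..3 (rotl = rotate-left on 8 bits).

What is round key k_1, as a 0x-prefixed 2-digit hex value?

K = 0x18
k_0 = rotl(K, (1*0+6) mod 8) = rotl(K, 6) = 0x06
k_1 = rotl(K, (1*1+6) mod 8) = rotl(K, 7) = 0x0C

0x0C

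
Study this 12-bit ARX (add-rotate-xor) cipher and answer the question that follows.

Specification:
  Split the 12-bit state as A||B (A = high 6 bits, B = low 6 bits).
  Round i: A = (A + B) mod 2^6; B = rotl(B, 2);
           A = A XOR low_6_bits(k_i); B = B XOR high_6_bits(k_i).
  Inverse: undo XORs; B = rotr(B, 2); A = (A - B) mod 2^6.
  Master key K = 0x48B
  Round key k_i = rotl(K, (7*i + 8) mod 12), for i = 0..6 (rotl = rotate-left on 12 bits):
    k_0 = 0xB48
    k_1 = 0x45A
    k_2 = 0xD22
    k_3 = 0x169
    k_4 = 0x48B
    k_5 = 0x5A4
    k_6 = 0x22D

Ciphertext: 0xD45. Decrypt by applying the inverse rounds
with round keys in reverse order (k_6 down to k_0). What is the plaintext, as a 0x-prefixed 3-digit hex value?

0x5B7

s_0 = ciphertext = 0xD45
s_1 = InvRound(s_0, k_6) = 0x153
s_2 = InvRound(s_1, k_5) = 0x411
s_3 = InvRound(s_2, k_4) = 0xAF0
s_4 = InvRound(s_3, k_3) = 0x95D
s_5 = InvRound(s_4, k_2) = 0xB5A
s_6 = InvRound(s_5, k_1) = 0x172
s_7 = InvRound(s_6, k_0) = 0x5B7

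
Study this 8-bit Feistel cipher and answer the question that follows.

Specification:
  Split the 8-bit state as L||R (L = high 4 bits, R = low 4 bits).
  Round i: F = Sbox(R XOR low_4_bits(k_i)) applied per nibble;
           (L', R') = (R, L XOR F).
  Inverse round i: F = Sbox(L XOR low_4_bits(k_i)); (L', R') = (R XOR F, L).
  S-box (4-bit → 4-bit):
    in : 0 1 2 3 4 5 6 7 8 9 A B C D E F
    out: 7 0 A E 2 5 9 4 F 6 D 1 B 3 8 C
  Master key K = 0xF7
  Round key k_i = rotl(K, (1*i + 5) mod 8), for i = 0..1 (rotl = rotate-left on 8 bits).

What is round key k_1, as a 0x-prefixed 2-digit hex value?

0xFD

K = 0xF7
k_0 = rotl(K, (1*0+5) mod 8) = rotl(K, 5) = 0xFE
k_1 = rotl(K, (1*1+5) mod 8) = rotl(K, 6) = 0xFD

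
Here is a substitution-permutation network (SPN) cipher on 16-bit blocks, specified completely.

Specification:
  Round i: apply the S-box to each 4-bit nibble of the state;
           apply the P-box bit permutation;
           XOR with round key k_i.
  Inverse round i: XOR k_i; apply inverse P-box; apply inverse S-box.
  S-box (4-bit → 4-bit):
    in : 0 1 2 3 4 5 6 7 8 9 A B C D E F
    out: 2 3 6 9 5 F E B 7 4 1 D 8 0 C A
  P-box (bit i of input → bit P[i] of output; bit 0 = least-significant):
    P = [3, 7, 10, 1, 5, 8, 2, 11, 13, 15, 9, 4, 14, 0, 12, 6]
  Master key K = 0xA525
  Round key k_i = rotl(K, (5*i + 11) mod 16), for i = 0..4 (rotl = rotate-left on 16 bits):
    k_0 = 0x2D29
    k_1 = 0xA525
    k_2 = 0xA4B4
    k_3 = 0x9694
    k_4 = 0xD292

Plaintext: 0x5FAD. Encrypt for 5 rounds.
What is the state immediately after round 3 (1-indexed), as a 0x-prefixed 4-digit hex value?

s_0 = plaintext = 0x5FAD
s_1 = Round(s_0, k_0) = 0xFD58
s_2 = Round(s_1, k_1) = 0xA8C8
s_3 = Round(s_2, k_2) = 0x4A3C
s_4 = Round(s_3, k_3) = 0xEEB6
s_5 = Round(s_4, k_4) = 0xCC64

0x4A3C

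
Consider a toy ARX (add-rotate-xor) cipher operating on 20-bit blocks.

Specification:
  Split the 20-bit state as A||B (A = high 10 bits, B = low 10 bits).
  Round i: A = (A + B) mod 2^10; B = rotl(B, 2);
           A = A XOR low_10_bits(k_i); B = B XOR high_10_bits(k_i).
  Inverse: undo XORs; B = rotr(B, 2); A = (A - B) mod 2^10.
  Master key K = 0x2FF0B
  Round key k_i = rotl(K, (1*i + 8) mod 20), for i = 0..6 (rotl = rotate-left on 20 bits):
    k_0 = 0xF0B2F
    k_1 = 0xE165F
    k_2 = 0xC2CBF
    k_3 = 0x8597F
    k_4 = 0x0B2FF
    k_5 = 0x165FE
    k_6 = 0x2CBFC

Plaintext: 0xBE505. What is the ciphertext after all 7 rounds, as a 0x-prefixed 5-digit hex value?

s_0 = plaintext = 0xBE505
s_1 = Round(s_0, k_0) = 0x347D7
s_2 = Round(s_1, k_1) = 0xBDCDA
s_3 = Round(s_2, k_2) = 0xDB863
s_4 = Round(s_3, k_3) = 0xABB9A
s_5 = Round(s_4, k_4) = 0x2DE47
s_6 = Round(s_5, k_5) = 0xC0147
s_7 = Round(s_6, k_6) = 0xEEDAF

0xEEDAF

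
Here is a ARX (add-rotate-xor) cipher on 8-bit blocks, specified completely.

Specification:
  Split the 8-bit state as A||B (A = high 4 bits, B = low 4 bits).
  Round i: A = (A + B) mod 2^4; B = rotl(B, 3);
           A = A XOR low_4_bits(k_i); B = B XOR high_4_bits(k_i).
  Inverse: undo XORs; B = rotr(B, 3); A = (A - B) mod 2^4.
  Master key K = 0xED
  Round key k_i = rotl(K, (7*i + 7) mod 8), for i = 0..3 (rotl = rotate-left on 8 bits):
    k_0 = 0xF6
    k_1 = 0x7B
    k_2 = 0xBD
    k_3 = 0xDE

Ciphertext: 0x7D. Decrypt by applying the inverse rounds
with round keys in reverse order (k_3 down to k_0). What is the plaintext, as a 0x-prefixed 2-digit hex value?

s_0 = ciphertext = 0x7D
s_1 = InvRound(s_0, k_3) = 0x90
s_2 = InvRound(s_1, k_2) = 0xD7
s_3 = InvRound(s_2, k_1) = 0x60
s_4 = InvRound(s_3, k_0) = 0x1F

0x1F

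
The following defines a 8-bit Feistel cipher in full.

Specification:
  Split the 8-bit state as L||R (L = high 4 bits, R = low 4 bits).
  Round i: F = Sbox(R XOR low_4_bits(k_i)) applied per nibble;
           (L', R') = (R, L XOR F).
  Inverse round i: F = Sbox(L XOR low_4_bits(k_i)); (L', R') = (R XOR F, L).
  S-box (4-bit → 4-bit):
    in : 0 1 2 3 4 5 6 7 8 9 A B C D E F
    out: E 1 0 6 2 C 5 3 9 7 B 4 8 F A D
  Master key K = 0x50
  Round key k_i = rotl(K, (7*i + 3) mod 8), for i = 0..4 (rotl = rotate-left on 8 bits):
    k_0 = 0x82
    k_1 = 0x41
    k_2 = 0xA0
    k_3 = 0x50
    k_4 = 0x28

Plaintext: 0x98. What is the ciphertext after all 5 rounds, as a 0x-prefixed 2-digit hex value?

s_0 = plaintext = 0x98
s_1 = Round(s_0, k_0) = 0x82
s_2 = Round(s_1, k_1) = 0x2E
s_3 = Round(s_2, k_2) = 0xE8
s_4 = Round(s_3, k_3) = 0x87
s_5 = Round(s_4, k_4) = 0x75

0x75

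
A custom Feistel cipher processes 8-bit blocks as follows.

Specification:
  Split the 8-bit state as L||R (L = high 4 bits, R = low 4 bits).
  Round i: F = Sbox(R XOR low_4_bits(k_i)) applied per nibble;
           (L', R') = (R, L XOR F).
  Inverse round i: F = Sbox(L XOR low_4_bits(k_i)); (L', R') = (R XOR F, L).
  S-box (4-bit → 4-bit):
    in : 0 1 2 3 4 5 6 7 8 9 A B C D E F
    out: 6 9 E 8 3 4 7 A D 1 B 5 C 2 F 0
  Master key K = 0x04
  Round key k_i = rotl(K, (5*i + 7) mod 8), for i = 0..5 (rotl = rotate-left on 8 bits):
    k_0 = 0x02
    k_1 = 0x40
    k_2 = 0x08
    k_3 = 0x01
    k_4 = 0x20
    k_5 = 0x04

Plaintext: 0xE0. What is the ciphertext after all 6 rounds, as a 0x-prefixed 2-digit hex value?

0xE2

s_0 = plaintext = 0xE0
s_1 = Round(s_0, k_0) = 0x00
s_2 = Round(s_1, k_1) = 0x06
s_3 = Round(s_2, k_2) = 0x6F
s_4 = Round(s_3, k_3) = 0xF9
s_5 = Round(s_4, k_4) = 0x9E
s_6 = Round(s_5, k_5) = 0xE2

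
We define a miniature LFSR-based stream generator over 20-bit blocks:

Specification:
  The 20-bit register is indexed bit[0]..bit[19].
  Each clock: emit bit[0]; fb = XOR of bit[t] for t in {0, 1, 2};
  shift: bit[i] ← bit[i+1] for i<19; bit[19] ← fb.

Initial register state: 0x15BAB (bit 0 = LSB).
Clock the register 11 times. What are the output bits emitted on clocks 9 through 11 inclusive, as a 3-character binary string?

reg_0 = 0x15BAB
clock 1: out=1, reg = 0x0ADD5
clock 2: out=1, reg = 0x056EA
clock 3: out=0, reg = 0x82B75
clock 4: out=1, reg = 0x415BA
clock 5: out=0, reg = 0xA0ADD
clock 6: out=1, reg = 0x5056E
clock 7: out=0, reg = 0x282B7
clock 8: out=1, reg = 0x9415B
clock 9: out=1, reg = 0x4A0AD
clock 10: out=1, reg = 0x25056
clock 11: out=0, reg = 0x1282B

110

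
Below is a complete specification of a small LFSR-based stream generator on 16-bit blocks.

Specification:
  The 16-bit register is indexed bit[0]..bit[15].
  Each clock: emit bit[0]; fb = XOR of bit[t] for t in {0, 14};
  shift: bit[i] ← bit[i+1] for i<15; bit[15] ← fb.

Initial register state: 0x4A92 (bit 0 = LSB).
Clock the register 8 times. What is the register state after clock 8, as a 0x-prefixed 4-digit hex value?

reg_0 = 0x4A92
clock 1: out=0, reg = 0xA549
clock 2: out=1, reg = 0xD2A4
clock 3: out=0, reg = 0xE952
clock 4: out=0, reg = 0xF4A9
clock 5: out=1, reg = 0x7A54
clock 6: out=0, reg = 0xBD2A
clock 7: out=0, reg = 0x5E95
clock 8: out=1, reg = 0x2F4A

0x2F4A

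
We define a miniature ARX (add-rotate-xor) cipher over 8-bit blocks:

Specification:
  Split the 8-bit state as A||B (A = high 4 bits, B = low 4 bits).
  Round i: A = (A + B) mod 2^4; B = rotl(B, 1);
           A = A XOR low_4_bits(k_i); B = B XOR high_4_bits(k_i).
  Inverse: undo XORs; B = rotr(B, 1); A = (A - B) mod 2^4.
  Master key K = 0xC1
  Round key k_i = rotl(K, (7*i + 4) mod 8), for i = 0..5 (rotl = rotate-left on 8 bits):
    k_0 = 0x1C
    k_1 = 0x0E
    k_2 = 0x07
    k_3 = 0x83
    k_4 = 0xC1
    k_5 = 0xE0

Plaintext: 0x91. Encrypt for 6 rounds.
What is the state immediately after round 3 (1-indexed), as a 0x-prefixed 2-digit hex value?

0xAC

s_0 = plaintext = 0x91
s_1 = Round(s_0, k_0) = 0x63
s_2 = Round(s_1, k_1) = 0x76
s_3 = Round(s_2, k_2) = 0xAC
s_4 = Round(s_3, k_3) = 0x51
s_5 = Round(s_4, k_4) = 0x7E
s_6 = Round(s_5, k_5) = 0x53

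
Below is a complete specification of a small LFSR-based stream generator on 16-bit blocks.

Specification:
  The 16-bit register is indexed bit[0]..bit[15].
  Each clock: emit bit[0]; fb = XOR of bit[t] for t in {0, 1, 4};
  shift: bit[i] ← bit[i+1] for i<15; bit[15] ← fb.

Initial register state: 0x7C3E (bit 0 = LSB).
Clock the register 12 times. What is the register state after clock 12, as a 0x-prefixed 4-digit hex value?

reg_0 = 0x7C3E
clock 1: out=0, reg = 0x3E1F
clock 2: out=1, reg = 0x9F0F
clock 3: out=1, reg = 0x4F87
clock 4: out=1, reg = 0x27C3
clock 5: out=1, reg = 0x13E1
clock 6: out=1, reg = 0x89F0
clock 7: out=0, reg = 0xC4F8
clock 8: out=0, reg = 0xE27C
clock 9: out=0, reg = 0xF13E
clock 10: out=0, reg = 0x789F
clock 11: out=1, reg = 0xBC4F
clock 12: out=1, reg = 0x5E27

0x5E27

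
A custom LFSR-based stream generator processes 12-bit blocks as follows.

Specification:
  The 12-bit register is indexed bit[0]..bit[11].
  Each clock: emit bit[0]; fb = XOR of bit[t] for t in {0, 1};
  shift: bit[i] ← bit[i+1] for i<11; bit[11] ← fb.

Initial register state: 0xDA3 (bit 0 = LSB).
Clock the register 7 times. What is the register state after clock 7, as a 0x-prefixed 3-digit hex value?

reg_0 = 0xDA3
clock 1: out=1, reg = 0x6D1
clock 2: out=1, reg = 0xB68
clock 3: out=0, reg = 0x5B4
clock 4: out=0, reg = 0x2DA
clock 5: out=0, reg = 0x96D
clock 6: out=1, reg = 0xCB6
clock 7: out=0, reg = 0xE5B

0xE5B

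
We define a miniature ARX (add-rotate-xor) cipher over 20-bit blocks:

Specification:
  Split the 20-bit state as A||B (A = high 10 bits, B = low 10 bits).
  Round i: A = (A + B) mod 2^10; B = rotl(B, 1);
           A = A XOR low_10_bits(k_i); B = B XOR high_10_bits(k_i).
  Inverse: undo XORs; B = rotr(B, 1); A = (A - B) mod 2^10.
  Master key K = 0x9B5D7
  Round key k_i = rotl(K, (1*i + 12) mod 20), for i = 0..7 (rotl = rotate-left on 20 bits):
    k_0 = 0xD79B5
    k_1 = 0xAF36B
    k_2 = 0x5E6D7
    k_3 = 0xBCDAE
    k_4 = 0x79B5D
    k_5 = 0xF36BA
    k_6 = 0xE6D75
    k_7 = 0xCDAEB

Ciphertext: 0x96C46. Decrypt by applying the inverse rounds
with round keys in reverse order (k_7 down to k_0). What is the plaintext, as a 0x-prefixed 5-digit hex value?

0xFE84C

s_0 = ciphertext = 0x96C46
s_1 = InvRound(s_0, k_7) = 0xBE1B8
s_2 = InvRound(s_1, k_6) = 0x1F311
s_3 = InvRound(s_2, k_5) = 0x9606E
s_4 = InvRound(s_3, k_4) = 0x104C4
s_5 = InvRound(s_4, k_3) = 0xB531B
s_6 = InvRound(s_5, k_2) = 0xB4931
s_7 = InvRound(s_6, k_1) = 0x7CFC6
s_8 = InvRound(s_7, k_0) = 0xFE84C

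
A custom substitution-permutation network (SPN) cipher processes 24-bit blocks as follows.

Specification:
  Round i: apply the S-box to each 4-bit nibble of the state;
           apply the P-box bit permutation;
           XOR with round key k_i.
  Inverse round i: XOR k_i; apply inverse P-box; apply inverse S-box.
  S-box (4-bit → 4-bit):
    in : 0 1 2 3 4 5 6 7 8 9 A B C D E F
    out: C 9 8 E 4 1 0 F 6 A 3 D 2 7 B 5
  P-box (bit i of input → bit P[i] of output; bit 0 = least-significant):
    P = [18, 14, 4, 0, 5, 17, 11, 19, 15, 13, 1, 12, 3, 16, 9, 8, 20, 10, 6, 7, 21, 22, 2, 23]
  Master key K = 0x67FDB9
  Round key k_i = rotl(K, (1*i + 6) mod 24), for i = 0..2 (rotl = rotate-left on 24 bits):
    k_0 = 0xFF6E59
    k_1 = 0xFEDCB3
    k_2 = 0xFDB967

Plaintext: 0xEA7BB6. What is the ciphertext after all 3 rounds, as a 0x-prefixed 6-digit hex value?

s_0 = plaintext = 0xEA7BB6
s_1 = Round(s_0, k_0) = 0x06F173
s_2 = Round(s_1, k_1) = 0x74068E
s_3 = Round(s_2, k_2) = 0x1BF222

0x1BF222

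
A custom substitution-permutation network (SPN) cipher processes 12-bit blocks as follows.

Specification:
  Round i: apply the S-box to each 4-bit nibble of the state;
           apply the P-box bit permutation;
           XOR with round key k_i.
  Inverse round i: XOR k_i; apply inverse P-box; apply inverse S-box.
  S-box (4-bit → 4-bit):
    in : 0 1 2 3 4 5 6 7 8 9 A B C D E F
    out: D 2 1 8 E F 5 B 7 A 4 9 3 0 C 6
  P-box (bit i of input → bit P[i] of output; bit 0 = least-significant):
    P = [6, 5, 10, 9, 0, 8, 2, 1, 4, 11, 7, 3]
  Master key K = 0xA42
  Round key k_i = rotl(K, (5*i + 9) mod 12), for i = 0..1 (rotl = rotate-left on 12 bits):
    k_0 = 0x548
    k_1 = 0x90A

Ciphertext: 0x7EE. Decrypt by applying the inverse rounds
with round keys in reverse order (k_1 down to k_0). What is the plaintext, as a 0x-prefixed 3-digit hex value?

s_0 = ciphertext = 0x7EE
s_1 = InvRound(s_0, k_1) = 0xFA5
s_2 = InvRound(s_1, k_0) = 0x467

0x467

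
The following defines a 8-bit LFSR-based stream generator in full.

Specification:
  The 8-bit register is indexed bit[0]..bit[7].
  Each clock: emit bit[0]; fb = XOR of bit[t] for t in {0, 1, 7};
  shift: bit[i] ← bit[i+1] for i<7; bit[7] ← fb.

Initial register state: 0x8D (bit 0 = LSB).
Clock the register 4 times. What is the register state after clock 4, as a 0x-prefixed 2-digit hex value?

reg_0 = 0x8D
clock 1: out=1, reg = 0x46
clock 2: out=0, reg = 0xA3
clock 3: out=1, reg = 0xD1
clock 4: out=1, reg = 0x68

0x68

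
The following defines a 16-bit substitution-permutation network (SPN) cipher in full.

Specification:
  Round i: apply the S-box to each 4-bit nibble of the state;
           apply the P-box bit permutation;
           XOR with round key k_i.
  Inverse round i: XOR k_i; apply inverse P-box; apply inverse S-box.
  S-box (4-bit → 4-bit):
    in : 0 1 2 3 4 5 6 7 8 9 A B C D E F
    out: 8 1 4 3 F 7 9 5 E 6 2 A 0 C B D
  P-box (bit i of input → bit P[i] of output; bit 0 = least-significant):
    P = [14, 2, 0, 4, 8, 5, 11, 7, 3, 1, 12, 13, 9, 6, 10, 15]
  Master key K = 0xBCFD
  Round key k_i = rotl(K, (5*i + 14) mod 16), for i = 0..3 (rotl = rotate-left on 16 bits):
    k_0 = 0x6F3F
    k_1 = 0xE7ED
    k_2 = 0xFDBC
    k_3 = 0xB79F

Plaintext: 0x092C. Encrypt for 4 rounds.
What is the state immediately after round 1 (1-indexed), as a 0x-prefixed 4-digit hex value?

s_0 = plaintext = 0x092C
s_1 = Round(s_0, k_0) = 0xF73D
s_2 = Round(s_1, k_1) = 0x70D4
s_3 = Round(s_2, k_2) = 0x9329
s_4 = Round(s_3, k_3) = 0xBBD0

0xF73D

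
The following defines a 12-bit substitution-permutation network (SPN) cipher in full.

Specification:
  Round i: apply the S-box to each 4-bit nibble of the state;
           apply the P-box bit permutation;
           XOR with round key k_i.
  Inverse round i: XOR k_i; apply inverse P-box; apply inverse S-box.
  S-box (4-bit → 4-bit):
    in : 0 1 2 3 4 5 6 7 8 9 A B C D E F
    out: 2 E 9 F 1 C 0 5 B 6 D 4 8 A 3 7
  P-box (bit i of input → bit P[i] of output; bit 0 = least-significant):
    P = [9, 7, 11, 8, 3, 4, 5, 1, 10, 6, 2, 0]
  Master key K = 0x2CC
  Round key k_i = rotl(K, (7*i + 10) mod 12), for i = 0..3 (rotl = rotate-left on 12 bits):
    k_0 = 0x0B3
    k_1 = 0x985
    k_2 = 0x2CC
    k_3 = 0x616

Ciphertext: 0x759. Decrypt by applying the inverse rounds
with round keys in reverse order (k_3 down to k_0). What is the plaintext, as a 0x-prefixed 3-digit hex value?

0xFCC

s_0 = ciphertext = 0x759
s_1 = InvRound(s_0, k_3) = 0x12C
s_2 = InvRound(s_1, k_2) = 0x0B8
s_3 = InvRound(s_2, k_1) = 0x5F5
s_4 = InvRound(s_3, k_0) = 0xFCC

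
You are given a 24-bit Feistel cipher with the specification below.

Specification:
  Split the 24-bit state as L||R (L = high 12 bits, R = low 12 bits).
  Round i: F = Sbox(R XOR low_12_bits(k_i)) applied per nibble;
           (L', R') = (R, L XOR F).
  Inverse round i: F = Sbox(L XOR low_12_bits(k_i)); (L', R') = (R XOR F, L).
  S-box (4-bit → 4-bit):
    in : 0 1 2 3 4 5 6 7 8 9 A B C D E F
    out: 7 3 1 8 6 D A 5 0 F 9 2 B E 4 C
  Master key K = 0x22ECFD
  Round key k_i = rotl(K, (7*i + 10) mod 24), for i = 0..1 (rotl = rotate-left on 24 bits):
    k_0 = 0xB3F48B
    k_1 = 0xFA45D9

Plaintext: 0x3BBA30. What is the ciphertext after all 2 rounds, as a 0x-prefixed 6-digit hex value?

s_0 = plaintext = 0x3BBA30
s_1 = Round(s_0, k_0) = 0xA30799
s_2 = Round(s_1, k_1) = 0x799B57

0x799B57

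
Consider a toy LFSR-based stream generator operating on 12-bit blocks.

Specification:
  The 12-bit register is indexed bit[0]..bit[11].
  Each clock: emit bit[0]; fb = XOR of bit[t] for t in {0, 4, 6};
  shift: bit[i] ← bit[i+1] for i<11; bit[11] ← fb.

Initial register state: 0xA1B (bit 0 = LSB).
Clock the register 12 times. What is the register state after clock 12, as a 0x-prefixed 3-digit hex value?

reg_0 = 0xA1B
clock 1: out=1, reg = 0x50D
clock 2: out=1, reg = 0xA86
clock 3: out=0, reg = 0x543
clock 4: out=1, reg = 0x2A1
clock 5: out=1, reg = 0x950
clock 6: out=0, reg = 0x4A8
clock 7: out=0, reg = 0x254
clock 8: out=0, reg = 0x12A
clock 9: out=0, reg = 0x095
clock 10: out=1, reg = 0x04A
clock 11: out=0, reg = 0x825
clock 12: out=1, reg = 0xC12

0xC12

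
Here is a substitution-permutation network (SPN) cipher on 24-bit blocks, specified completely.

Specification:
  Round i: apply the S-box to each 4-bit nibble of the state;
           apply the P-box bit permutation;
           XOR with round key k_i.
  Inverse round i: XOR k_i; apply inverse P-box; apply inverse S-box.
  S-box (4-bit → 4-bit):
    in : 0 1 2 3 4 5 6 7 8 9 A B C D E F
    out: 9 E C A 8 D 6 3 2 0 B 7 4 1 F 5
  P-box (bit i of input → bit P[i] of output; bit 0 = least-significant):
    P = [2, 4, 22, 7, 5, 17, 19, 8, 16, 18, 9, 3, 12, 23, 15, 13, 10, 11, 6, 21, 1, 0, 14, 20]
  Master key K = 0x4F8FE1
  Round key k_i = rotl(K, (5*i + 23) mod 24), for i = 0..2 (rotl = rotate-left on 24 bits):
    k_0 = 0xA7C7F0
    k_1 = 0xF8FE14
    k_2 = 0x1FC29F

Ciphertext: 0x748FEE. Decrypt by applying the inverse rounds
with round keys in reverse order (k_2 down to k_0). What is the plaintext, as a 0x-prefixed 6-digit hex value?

s_0 = ciphertext = 0x748FEE
s_1 = InvRound(s_0, k_2) = 0x6E9DE6
s_2 = InvRound(s_1, k_1) = 0x5C36A3
s_3 = InvRound(s_2, k_0) = 0xE2ED16

0xE2ED16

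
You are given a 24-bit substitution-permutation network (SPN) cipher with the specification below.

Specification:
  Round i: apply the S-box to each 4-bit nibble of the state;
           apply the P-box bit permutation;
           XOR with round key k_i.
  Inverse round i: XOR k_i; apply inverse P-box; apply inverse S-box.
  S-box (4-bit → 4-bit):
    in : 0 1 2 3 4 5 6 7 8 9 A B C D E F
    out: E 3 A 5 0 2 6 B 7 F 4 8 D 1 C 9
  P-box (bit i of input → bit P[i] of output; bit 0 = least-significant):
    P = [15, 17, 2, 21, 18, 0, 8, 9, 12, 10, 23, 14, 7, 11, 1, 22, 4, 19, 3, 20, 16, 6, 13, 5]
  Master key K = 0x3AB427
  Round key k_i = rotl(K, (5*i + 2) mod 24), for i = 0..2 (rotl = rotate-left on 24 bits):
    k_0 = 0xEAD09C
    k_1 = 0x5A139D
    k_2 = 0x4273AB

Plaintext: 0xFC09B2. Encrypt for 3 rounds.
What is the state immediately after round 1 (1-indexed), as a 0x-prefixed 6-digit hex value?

0x198EA6

s_0 = plaintext = 0xFC09B2
s_1 = Round(s_0, k_0) = 0x198EA6
s_2 = Round(s_1, k_1) = 0xC15A43
s_3 = Round(s_2, k_2) = 0xCBDB9F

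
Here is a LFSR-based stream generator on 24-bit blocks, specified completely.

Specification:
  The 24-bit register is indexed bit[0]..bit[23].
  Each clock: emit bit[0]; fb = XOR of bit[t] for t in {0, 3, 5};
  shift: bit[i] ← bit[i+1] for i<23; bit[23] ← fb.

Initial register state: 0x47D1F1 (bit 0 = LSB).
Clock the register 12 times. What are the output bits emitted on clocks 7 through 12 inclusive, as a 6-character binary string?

111000

reg_0 = 0x47D1F1
clock 1: out=1, reg = 0x23E8F8
clock 2: out=0, reg = 0x11F47C
clock 3: out=0, reg = 0x08FA3E
clock 4: out=0, reg = 0x047D1F
clock 5: out=1, reg = 0x023E8F
clock 6: out=1, reg = 0x011F47
clock 7: out=1, reg = 0x808FA3
clock 8: out=1, reg = 0x4047D1
clock 9: out=1, reg = 0xA023E8
clock 10: out=0, reg = 0x5011F4
clock 11: out=0, reg = 0xA808FA
clock 12: out=0, reg = 0x54047D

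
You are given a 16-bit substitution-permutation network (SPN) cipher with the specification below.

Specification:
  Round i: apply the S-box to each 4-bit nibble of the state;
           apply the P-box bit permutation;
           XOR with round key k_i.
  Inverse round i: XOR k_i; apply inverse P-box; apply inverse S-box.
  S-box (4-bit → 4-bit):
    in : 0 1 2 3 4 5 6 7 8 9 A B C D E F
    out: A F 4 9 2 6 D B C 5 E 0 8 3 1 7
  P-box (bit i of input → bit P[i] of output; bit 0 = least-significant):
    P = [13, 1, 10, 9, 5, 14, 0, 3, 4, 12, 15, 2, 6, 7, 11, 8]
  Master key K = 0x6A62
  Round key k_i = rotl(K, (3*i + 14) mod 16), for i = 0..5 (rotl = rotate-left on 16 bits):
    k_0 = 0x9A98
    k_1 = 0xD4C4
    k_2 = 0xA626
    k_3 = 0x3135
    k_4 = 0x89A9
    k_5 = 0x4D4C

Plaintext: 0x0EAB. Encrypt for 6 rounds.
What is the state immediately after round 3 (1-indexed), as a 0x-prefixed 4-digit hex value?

0x462E

s_0 = plaintext = 0x0EAB
s_1 = Round(s_0, k_0) = 0xDB01
s_2 = Round(s_1, k_1) = 0xB20E
s_3 = Round(s_2, k_2) = 0x462E
s_4 = Round(s_3, k_3) = 0x91A0
s_5 = Round(s_4, k_4) = 0x53F6
s_6 = Round(s_5, k_5) = 0x23F9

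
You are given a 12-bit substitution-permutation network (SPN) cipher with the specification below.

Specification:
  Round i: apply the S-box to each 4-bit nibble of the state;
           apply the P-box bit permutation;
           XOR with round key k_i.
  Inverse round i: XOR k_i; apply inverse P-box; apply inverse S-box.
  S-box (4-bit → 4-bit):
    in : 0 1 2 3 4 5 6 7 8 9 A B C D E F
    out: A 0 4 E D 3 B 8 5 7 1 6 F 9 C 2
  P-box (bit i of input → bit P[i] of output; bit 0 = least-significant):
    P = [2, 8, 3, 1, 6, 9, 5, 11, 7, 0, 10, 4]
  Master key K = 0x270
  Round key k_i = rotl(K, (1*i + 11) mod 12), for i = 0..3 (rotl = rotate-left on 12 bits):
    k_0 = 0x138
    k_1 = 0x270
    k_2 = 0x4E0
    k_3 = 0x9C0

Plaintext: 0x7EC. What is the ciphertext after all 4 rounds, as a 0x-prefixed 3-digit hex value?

s_0 = plaintext = 0x7EC
s_1 = Round(s_0, k_0) = 0x806
s_2 = Round(s_1, k_1) = 0xDF6
s_3 = Round(s_2, k_2) = 0x776
s_4 = Round(s_3, k_3) = 0x0D6

0x0D6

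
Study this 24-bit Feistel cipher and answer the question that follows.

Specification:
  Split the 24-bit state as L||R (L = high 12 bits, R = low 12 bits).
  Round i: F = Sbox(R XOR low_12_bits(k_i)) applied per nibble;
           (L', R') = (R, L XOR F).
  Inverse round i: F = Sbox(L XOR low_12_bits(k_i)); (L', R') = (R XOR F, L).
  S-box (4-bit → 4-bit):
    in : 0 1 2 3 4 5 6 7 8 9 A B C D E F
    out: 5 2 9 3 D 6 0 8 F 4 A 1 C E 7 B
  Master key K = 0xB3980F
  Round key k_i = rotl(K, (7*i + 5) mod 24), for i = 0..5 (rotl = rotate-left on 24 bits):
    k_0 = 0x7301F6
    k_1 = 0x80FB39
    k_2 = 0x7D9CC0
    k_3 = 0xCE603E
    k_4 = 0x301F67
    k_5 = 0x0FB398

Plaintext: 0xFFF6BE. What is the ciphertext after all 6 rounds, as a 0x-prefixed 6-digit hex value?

s_0 = plaintext = 0xFFF6BE
s_1 = Round(s_0, k_0) = 0x6BE720
s_2 = Round(s_1, k_1) = 0x720A9A
s_3 = Round(s_2, k_2) = 0xA9A74A
s_4 = Round(s_3, k_3) = 0x74A217
s_5 = Round(s_4, k_4) = 0x2179CF
s_6 = Round(s_5, k_5) = 0x9CF87F

0x9CF87F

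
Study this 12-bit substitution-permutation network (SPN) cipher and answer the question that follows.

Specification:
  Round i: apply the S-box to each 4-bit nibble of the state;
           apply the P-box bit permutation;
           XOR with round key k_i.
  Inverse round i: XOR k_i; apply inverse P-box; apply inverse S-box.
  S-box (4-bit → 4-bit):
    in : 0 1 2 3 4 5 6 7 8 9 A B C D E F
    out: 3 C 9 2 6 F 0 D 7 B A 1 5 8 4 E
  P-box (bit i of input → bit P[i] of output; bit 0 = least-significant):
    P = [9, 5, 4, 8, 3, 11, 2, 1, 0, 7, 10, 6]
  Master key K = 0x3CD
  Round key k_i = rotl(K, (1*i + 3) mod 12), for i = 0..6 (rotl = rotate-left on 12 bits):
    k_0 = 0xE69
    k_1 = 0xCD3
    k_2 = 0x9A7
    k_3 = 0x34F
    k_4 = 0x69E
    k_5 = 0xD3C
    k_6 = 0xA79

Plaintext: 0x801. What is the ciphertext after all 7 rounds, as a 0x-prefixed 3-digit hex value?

0x56E

s_0 = plaintext = 0x801
s_1 = Round(s_0, k_0) = 0x3F0
s_2 = Round(s_1, k_1) = 0x675
s_3 = Round(s_2, k_2) = 0xA99
s_4 = Round(s_3, k_3) = 0x8A5
s_5 = Round(s_4, k_4) = 0x92D
s_6 = Round(s_5, k_5) = 0xCF7
s_7 = Round(s_6, k_6) = 0x56E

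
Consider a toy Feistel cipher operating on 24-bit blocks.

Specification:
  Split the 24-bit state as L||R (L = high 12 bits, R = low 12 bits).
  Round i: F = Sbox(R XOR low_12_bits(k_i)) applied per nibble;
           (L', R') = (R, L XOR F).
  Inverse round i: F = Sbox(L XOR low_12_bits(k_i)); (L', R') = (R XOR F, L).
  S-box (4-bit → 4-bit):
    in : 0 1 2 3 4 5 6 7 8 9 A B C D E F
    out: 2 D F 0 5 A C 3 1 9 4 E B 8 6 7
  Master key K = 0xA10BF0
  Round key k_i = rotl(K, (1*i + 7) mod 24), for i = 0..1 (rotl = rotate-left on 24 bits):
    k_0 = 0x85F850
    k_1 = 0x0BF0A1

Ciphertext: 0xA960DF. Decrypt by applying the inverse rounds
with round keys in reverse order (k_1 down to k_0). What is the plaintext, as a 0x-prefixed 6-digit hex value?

s_0 = ciphertext = 0xA960DF
s_1 = InvRound(s_0, k_1) = 0x4DCA96
s_2 = InvRound(s_1, k_0) = 0x18D4DC

0x18D4DC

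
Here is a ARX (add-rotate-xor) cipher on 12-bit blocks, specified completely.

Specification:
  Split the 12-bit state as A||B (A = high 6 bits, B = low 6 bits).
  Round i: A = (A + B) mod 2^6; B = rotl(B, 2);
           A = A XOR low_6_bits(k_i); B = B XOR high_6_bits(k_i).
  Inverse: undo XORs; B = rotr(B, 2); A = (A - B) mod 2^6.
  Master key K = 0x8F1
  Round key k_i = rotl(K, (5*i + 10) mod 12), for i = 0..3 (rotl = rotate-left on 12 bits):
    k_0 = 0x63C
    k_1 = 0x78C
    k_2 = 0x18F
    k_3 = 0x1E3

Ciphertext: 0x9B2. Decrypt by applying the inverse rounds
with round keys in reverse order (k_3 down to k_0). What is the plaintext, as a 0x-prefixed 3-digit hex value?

s_0 = ciphertext = 0x9B2
s_1 = InvRound(s_0, k_3) = 0xA1D
s_2 = InvRound(s_1, k_2) = 0xC76
s_3 = InvRound(s_2, k_1) = 0xCCA
s_4 = InvRound(s_3, k_0) = 0xAE4

0xAE4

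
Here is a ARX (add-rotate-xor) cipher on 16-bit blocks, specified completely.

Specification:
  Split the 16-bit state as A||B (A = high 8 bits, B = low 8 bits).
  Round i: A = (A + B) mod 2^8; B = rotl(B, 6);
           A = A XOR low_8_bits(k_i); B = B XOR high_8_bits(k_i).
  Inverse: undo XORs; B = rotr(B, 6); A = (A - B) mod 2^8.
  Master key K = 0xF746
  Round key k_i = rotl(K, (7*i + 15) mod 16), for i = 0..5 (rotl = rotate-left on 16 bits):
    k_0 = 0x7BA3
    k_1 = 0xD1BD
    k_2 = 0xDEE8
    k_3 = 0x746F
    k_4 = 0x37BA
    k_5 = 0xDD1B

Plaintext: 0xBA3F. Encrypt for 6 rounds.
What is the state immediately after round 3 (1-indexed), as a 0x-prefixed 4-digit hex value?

s_0 = plaintext = 0xBA3F
s_1 = Round(s_0, k_0) = 0x5AB4
s_2 = Round(s_1, k_1) = 0xB3FC
s_3 = Round(s_2, k_2) = 0x47E1
s_4 = Round(s_3, k_3) = 0x470C
s_5 = Round(s_4, k_4) = 0xE934
s_6 = Round(s_5, k_5) = 0x06D0

0x47E1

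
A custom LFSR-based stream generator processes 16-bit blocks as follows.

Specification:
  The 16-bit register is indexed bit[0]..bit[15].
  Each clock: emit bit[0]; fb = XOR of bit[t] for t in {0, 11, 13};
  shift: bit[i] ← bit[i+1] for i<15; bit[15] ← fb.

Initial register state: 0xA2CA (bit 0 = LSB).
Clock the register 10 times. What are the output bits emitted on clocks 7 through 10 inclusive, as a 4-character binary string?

reg_0 = 0xA2CA
clock 1: out=0, reg = 0xD165
clock 2: out=1, reg = 0xE8B2
clock 3: out=0, reg = 0x7459
clock 4: out=1, reg = 0x3A2C
clock 5: out=0, reg = 0x1D16
clock 6: out=0, reg = 0x8E8B
clock 7: out=1, reg = 0x4745
clock 8: out=1, reg = 0xA3A2
clock 9: out=0, reg = 0xD1D1
clock 10: out=1, reg = 0xE8E8

1101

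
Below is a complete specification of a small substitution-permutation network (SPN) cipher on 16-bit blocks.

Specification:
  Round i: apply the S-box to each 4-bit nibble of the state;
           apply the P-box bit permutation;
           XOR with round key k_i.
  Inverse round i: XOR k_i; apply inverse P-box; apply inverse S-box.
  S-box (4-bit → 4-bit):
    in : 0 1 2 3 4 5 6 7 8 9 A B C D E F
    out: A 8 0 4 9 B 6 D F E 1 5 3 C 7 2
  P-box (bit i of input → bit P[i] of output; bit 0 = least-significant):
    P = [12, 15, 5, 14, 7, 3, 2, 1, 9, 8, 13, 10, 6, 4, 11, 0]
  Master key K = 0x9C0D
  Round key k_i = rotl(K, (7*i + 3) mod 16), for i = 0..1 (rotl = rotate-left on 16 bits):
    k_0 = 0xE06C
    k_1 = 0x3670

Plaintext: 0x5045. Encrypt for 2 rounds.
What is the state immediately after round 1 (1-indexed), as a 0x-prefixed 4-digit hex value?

s_0 = plaintext = 0x5045
s_1 = Round(s_0, k_0) = 0x35BF
s_2 = Round(s_1, k_1) = 0xB9F4

0x35BF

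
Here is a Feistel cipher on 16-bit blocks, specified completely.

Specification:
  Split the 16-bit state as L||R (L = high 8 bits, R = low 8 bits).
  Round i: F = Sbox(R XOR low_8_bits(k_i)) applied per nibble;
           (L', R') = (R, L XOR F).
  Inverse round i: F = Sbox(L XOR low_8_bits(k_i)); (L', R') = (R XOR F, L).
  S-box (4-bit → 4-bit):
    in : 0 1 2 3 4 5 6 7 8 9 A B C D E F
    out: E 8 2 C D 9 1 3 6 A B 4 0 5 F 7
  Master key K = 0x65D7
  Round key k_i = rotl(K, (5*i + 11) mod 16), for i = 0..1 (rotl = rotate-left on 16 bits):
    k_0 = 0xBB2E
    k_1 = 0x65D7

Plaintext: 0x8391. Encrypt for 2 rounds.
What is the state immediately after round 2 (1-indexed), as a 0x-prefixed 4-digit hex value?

0xC41D

s_0 = plaintext = 0x8391
s_1 = Round(s_0, k_0) = 0x91C4
s_2 = Round(s_1, k_1) = 0xC41D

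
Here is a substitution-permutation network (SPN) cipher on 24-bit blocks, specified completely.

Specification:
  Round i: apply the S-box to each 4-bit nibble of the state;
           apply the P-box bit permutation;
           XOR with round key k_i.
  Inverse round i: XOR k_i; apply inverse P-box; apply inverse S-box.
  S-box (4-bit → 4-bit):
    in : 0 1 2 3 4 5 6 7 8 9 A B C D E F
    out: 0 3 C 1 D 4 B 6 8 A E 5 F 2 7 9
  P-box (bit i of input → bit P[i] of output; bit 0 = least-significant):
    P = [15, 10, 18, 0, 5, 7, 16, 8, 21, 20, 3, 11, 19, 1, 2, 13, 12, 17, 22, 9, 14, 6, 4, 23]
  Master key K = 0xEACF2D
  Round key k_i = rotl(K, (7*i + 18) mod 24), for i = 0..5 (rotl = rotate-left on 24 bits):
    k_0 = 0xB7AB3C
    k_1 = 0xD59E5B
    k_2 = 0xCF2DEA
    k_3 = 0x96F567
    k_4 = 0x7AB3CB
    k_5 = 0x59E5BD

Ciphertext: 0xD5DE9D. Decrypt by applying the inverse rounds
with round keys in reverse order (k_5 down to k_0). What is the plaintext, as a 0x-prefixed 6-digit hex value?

0x12494C

s_0 = ciphertext = 0xD5DE9D
s_1 = InvRound(s_0, k_5) = 0x8FF8F5
s_2 = InvRound(s_1, k_4) = 0x427C45
s_3 = InvRound(s_2, k_3) = 0x85D9FB
s_4 = InvRound(s_3, k_2) = 0xBEF006
s_5 = InvRound(s_4, k_1) = 0xEA4459
s_6 = InvRound(s_5, k_0) = 0x12494C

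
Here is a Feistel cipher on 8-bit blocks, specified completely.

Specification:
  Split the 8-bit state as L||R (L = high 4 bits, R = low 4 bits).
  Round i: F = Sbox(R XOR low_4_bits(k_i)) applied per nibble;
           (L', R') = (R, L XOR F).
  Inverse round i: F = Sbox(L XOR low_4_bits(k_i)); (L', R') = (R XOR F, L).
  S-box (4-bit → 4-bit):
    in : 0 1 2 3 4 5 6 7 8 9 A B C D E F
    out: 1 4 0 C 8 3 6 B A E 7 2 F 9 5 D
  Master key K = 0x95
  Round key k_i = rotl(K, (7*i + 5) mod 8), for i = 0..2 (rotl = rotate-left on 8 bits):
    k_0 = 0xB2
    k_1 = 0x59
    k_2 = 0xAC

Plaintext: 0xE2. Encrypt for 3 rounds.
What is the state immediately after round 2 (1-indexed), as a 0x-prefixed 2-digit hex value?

s_0 = plaintext = 0xE2
s_1 = Round(s_0, k_0) = 0x2F
s_2 = Round(s_1, k_1) = 0xF4
s_3 = Round(s_2, k_2) = 0x45

0xF4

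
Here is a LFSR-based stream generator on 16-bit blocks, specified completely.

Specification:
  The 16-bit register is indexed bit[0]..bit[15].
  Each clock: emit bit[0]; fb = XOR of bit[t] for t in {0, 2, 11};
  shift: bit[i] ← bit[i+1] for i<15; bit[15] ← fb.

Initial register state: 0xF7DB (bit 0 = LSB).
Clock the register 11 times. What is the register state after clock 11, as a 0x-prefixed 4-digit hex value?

0x0A7E

reg_0 = 0xF7DB
clock 1: out=1, reg = 0xFBED
clock 2: out=1, reg = 0xFDF6
clock 3: out=0, reg = 0x7EFB
clock 4: out=1, reg = 0x3F7D
clock 5: out=1, reg = 0x9FBE
clock 6: out=0, reg = 0x4FDF
clock 7: out=1, reg = 0xA7EF
clock 8: out=1, reg = 0x53F7
clock 9: out=1, reg = 0x29FB
clock 10: out=1, reg = 0x14FD
clock 11: out=1, reg = 0x0A7E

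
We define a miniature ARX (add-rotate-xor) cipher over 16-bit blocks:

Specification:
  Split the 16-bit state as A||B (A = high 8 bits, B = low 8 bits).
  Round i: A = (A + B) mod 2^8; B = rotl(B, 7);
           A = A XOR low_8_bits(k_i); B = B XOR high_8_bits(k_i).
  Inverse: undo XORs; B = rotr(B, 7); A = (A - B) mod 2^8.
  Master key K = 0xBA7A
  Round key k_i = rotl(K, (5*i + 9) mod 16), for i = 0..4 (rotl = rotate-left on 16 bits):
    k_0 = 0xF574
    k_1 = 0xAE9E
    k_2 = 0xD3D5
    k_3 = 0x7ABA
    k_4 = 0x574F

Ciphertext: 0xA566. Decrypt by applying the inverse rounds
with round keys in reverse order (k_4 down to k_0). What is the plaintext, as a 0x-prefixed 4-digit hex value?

s_0 = ciphertext = 0xA566
s_1 = InvRound(s_0, k_4) = 0x8862
s_2 = InvRound(s_1, k_3) = 0x0230
s_3 = InvRound(s_2, k_2) = 0x10C7
s_4 = InvRound(s_3, k_1) = 0xBCD2
s_5 = InvRound(s_4, k_0) = 0x7A4E

0x7A4E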